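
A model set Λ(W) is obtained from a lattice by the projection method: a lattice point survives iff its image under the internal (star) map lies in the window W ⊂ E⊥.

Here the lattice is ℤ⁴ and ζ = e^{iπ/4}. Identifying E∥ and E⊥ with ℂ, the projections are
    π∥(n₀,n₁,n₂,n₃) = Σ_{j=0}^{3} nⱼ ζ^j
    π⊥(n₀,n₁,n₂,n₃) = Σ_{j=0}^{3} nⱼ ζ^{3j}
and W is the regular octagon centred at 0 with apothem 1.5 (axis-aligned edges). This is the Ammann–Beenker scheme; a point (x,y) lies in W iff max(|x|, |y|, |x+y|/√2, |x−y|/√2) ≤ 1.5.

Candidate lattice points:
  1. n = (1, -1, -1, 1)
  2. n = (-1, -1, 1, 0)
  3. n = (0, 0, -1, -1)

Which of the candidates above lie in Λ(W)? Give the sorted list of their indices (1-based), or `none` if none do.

With ζ = e^{iπ/4} the internal vectors are ζ^0,ζ^3,ζ^6,ζ^9.
#1 (1, -1, -1, 1): internal (2.41421, 1.00000); octagon support 2.41421 vs apothem 1.5 → ∉ W
#2 (-1, -1, 1, 0): internal (-0.29289, -1.70711); octagon support 1.70711 vs apothem 1.5 → ∉ W
#3 (0, 0, -1, -1): internal (-0.70711, 0.29289); octagon support 0.70711 vs apothem 1.5 → ∈ W

3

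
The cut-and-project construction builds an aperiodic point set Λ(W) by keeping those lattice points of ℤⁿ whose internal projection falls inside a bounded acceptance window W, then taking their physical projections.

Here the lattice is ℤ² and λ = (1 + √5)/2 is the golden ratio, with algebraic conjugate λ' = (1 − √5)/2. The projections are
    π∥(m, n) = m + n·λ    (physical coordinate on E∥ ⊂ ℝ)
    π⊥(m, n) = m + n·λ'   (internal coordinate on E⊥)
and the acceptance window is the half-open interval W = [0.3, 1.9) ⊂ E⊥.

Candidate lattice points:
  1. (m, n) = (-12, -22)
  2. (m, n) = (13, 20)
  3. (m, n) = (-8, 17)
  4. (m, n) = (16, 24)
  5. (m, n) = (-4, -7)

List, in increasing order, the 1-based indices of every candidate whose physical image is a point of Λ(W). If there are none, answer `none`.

1, 2, 4, 5

Numerically λ ≈ 1.618034 and λ' = −1/λ ≈ -0.618034.
#1 (-12,-22): internal coord -12 + (-22)·λ' = +1.596748; +1.596748 ∈ [0.3, 1.9) → IN Λ
#2 (13,20): internal coord 13 + (20)·λ' = +0.639320; +0.639320 ∈ [0.3, 1.9) → IN Λ
#3 (-8,17): internal coord -8 + (17)·λ' = -18.506578; -18.506578 ∉ [0.3, 1.9) → out
#4 (16,24): internal coord 16 + (24)·λ' = +1.167184; +1.167184 ∈ [0.3, 1.9) → IN Λ
#5 (-4,-7): internal coord -4 + (-7)·λ' = +0.326238; +0.326238 ∈ [0.3, 1.9) → IN Λ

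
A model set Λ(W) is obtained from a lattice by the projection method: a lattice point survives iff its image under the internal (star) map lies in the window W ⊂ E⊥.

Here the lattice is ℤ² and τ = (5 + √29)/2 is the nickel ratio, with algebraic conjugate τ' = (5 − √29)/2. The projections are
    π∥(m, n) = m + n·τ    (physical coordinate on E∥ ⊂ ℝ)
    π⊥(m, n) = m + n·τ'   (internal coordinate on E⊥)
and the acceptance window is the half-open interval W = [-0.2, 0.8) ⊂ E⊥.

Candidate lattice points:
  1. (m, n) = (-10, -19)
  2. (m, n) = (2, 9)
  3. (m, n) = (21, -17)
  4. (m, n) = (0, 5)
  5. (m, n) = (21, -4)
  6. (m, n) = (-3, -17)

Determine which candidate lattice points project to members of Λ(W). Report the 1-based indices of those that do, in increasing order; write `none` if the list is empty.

2, 6

Numerically τ ≈ 5.192582 and τ' = −1/τ ≈ -0.192582.
candidate 1: (m,n)=(-10,-19) → π∥ = -10-19·τ ≈ -108.659066, π⊥ = -10-19·τ' ≈ -6.340934 ∉ [-0.2, 0.8) ⇒ out
candidate 2: (m,n)=(2,9) → π∥ = 2+9·τ ≈ 48.733242, π⊥ = 2+9·τ' ≈ 0.266758 ∈ [-0.2, 0.8) ⇒ IN Λ
candidate 3: (m,n)=(21,-17) → π∥ = 21-17·τ ≈ -67.273901, π⊥ = 21-17·τ' ≈ 24.273901 ∉ [-0.2, 0.8) ⇒ out
candidate 4: (m,n)=(0,5) → π∥ = 0+5·τ ≈ 25.962912, π⊥ = 0+5·τ' ≈ -0.962912 ∉ [-0.2, 0.8) ⇒ out
candidate 5: (m,n)=(21,-4) → π∥ = 21-4·τ ≈ 0.229670, π⊥ = 21-4·τ' ≈ 21.770330 ∉ [-0.2, 0.8) ⇒ out
candidate 6: (m,n)=(-3,-17) → π∥ = -3-17·τ ≈ -91.273901, π⊥ = -3-17·τ' ≈ 0.273901 ∈ [-0.2, 0.8) ⇒ IN Λ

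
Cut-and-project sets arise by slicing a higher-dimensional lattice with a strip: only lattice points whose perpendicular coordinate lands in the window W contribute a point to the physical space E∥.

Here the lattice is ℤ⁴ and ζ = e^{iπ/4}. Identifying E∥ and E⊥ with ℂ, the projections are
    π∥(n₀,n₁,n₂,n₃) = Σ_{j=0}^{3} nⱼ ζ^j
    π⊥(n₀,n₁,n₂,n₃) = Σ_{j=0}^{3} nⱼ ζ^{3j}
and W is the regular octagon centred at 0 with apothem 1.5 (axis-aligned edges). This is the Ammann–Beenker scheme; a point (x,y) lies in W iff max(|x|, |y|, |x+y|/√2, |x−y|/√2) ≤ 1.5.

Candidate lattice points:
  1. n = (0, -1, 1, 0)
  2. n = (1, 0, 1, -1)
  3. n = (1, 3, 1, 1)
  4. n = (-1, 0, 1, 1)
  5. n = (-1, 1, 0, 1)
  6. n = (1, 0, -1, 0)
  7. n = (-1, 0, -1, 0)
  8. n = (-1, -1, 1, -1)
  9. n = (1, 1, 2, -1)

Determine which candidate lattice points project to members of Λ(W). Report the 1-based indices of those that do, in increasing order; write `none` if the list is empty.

π⊥(n) = n₀ + n₁ζ³ + n₂ζ⁶ + n₃ζ⁹ where ζ = e^{iπ/4}.
candidate 1: n = (0, -1, 1, 0) → π⊥ ≈ (+0.70711, -1.70711); max(|x|,|y|,|x±y|/√2) = 1.70711 > 1.5 ⇒ ∉ W
candidate 2: n = (1, 0, 1, -1) → π⊥ ≈ (+0.29289, -1.70711); max(|x|,|y|,|x±y|/√2) = 1.70711 > 1.5 ⇒ ∉ W
candidate 3: n = (1, 3, 1, 1) → π⊥ ≈ (-0.41421, +1.82843); max(|x|,|y|,|x±y|/√2) = 1.82843 > 1.5 ⇒ ∉ W
candidate 4: n = (-1, 0, 1, 1) → π⊥ ≈ (-0.29289, -0.29289); max(|x|,|y|,|x±y|/√2) = 0.41421 ≤ 1.5 ⇒ ∈ W
candidate 5: n = (-1, 1, 0, 1) → π⊥ ≈ (-1.00000, +1.41421); max(|x|,|y|,|x±y|/√2) = 1.70711 > 1.5 ⇒ ∉ W
candidate 6: n = (1, 0, -1, 0) → π⊥ ≈ (+1.00000, +1.00000); max(|x|,|y|,|x±y|/√2) = 1.41421 ≤ 1.5 ⇒ ∈ W
candidate 7: n = (-1, 0, -1, 0) → π⊥ ≈ (-1.00000, +1.00000); max(|x|,|y|,|x±y|/√2) = 1.41421 ≤ 1.5 ⇒ ∈ W
candidate 8: n = (-1, -1, 1, -1) → π⊥ ≈ (-1.00000, -2.41421); max(|x|,|y|,|x±y|/√2) = 2.41421 > 1.5 ⇒ ∉ W
candidate 9: n = (1, 1, 2, -1) → π⊥ ≈ (-0.41421, -2.00000); max(|x|,|y|,|x±y|/√2) = 2.00000 > 1.5 ⇒ ∉ W

4, 6, 7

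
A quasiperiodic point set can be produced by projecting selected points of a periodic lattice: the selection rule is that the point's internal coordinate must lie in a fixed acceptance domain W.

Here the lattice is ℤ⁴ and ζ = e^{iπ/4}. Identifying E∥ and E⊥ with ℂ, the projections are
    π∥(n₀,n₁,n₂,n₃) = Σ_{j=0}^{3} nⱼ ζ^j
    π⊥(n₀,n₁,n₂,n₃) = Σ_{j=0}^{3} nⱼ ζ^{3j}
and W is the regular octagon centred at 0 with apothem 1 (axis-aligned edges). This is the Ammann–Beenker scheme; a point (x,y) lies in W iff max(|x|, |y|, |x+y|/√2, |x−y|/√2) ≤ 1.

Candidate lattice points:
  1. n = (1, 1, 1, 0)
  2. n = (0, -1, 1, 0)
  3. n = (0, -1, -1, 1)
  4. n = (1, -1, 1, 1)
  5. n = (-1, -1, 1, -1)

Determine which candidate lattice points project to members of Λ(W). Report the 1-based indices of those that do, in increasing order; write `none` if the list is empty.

π⊥(n) = n₀ + n₁ζ³ + n₂ζ⁶ + n₃ζ⁹ where ζ = e^{iπ/4}.
#1 (1, 1, 1, 0): internal (0.2929, -0.2929); octagon support 0.4142 vs apothem 1 → ∈ W
#2 (0, -1, 1, 0): internal (0.7071, -1.7071); octagon support 1.7071 vs apothem 1 → ∉ W
#3 (0, -1, -1, 1): internal (1.4142, 1.0000); octagon support 1.7071 vs apothem 1 → ∉ W
#4 (1, -1, 1, 1): internal (2.4142, -1.0000); octagon support 2.4142 vs apothem 1 → ∉ W
#5 (-1, -1, 1, -1): internal (-1.0000, -2.4142); octagon support 2.4142 vs apothem 1 → ∉ W

1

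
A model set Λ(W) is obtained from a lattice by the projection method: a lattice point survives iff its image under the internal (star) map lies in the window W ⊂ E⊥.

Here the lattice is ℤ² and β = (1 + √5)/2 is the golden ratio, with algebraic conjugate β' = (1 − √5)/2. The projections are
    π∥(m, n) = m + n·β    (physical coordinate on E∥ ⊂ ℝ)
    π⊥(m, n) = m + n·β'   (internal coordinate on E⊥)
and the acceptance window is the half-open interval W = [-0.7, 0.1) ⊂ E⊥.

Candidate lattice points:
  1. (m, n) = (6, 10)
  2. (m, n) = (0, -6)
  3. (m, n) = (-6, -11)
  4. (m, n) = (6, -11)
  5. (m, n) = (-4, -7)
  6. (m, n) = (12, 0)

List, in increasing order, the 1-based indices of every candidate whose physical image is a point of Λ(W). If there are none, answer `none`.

Numerically β ≈ 1.61803 and β' = −1/β ≈ -0.61803.
[1] lift (6,10): star map gives -0.18034; window check -0.7 ≤ -0.18034 < 0.1 is true → IN Λ
[2] lift (0,-6): star map gives 3.70820; window check -0.7 ≤ 3.70820 < 0.1 is false → out
[3] lift (-6,-11): star map gives 0.79837; window check -0.7 ≤ 0.79837 < 0.1 is false → out
[4] lift (6,-11): star map gives 12.79837; window check -0.7 ≤ 12.79837 < 0.1 is false → out
[5] lift (-4,-7): star map gives 0.32624; window check -0.7 ≤ 0.32624 < 0.1 is false → out
[6] lift (12,0): star map gives 12.00000; window check -0.7 ≤ 12.00000 < 0.1 is false → out

1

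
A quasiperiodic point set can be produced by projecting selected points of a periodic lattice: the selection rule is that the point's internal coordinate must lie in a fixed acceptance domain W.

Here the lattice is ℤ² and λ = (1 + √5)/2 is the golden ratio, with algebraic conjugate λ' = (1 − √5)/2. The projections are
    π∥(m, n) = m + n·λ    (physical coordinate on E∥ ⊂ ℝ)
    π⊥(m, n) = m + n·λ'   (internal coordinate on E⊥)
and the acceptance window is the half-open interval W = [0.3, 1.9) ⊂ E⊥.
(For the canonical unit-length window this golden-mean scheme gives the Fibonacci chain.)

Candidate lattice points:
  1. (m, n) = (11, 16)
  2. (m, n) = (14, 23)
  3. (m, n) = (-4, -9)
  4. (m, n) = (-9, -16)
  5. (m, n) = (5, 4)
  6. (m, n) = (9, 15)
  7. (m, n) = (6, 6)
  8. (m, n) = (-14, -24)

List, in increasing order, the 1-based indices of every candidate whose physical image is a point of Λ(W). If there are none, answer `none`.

Numerically λ ≈ 1.618034 and λ' = −1/λ ≈ -0.618034.
candidate 1: (m,n)=(11,16) → π∥ = 11+16·λ ≈ 36.888544, π⊥ = 11+16·λ' ≈ 1.111456 ∈ [0.3, 1.9) ⇒ IN Λ
candidate 2: (m,n)=(14,23) → π∥ = 14+23·λ ≈ 51.214782, π⊥ = 14+23·λ' ≈ -0.214782 ∉ [0.3, 1.9) ⇒ out
candidate 3: (m,n)=(-4,-9) → π∥ = -4-9·λ ≈ -18.562306, π⊥ = -4-9·λ' ≈ 1.562306 ∈ [0.3, 1.9) ⇒ IN Λ
candidate 4: (m,n)=(-9,-16) → π∥ = -9-16·λ ≈ -34.888544, π⊥ = -9-16·λ' ≈ 0.888544 ∈ [0.3, 1.9) ⇒ IN Λ
candidate 5: (m,n)=(5,4) → π∥ = 5+4·λ ≈ 11.472136, π⊥ = 5+4·λ' ≈ 2.527864 ∉ [0.3, 1.9) ⇒ out
candidate 6: (m,n)=(9,15) → π∥ = 9+15·λ ≈ 33.270510, π⊥ = 9+15·λ' ≈ -0.270510 ∉ [0.3, 1.9) ⇒ out
candidate 7: (m,n)=(6,6) → π∥ = 6+6·λ ≈ 15.708204, π⊥ = 6+6·λ' ≈ 2.291796 ∉ [0.3, 1.9) ⇒ out
candidate 8: (m,n)=(-14,-24) → π∥ = -14-24·λ ≈ -52.832816, π⊥ = -14-24·λ' ≈ 0.832816 ∈ [0.3, 1.9) ⇒ IN Λ

1, 3, 4, 8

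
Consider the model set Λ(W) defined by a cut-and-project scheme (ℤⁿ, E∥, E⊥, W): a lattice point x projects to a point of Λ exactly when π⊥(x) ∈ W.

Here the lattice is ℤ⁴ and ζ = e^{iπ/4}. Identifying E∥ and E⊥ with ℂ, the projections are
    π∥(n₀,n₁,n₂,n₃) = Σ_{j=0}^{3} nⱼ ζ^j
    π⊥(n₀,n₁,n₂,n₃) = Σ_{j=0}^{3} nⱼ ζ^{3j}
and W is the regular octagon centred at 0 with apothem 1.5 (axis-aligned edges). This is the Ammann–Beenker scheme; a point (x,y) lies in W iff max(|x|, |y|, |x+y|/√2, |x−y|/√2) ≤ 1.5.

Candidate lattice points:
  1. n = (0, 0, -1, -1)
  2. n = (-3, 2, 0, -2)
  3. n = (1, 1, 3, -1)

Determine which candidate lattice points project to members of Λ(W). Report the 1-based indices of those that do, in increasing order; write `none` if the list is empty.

π⊥(n) = n₀ + n₁ζ³ + n₂ζ⁶ + n₃ζ⁹ where ζ = e^{iπ/4}.
candidate 1: n = (0, 0, -1, -1) → π⊥ ≈ (-0.70711, +0.29289); max(|x|,|y|,|x±y|/√2) = 0.70711 ≤ 1.5 ⇒ ∈ W
candidate 2: n = (-3, 2, 0, -2) → π⊥ ≈ (-5.82843, +0.00000); max(|x|,|y|,|x±y|/√2) = 5.82843 > 1.5 ⇒ ∉ W
candidate 3: n = (1, 1, 3, -1) → π⊥ ≈ (-0.41421, -3.00000); max(|x|,|y|,|x±y|/√2) = 3.00000 > 1.5 ⇒ ∉ W

1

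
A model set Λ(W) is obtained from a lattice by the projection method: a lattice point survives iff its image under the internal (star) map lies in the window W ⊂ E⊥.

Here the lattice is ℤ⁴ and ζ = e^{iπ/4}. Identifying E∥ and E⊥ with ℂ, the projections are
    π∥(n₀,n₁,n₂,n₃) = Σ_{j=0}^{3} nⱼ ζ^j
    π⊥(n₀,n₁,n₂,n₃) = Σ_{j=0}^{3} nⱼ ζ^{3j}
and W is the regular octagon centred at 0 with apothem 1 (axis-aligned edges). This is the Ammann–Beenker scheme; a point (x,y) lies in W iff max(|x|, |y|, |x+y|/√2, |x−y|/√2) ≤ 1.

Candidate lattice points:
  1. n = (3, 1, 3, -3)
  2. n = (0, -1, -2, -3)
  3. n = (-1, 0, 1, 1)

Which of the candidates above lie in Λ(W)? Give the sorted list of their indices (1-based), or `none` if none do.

π⊥(n) = n₀ + n₁ζ³ + n₂ζ⁶ + n₃ζ⁹ where ζ = e^{iπ/4}.
candidate 1: n = (3, 1, 3, -3) → π⊥ ≈ (+0.171573, -4.414214); max(|x|,|y|,|x±y|/√2) = 4.414214 > 1 ⇒ ∉ W
candidate 2: n = (0, -1, -2, -3) → π⊥ ≈ (-1.414214, -0.828427); max(|x|,|y|,|x±y|/√2) = 1.585786 > 1 ⇒ ∉ W
candidate 3: n = (-1, 0, 1, 1) → π⊥ ≈ (-0.292893, -0.292893); max(|x|,|y|,|x±y|/√2) = 0.414214 ≤ 1 ⇒ ∈ W

3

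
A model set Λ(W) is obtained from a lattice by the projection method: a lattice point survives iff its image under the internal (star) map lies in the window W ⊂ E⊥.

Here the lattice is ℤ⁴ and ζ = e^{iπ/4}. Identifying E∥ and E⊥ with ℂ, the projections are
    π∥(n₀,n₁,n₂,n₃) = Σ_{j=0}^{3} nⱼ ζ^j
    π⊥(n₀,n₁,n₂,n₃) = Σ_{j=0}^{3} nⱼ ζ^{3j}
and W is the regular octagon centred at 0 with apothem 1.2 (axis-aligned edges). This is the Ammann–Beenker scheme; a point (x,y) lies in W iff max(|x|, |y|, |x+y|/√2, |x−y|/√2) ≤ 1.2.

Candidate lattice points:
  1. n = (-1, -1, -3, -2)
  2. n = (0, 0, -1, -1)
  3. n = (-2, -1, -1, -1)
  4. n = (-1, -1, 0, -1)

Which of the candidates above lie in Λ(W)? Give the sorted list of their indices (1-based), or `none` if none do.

2

π⊥(n) = n₀ + n₁ζ³ + n₂ζ⁶ + n₃ζ⁹ where ζ = e^{iπ/4}.
candidate 1: n = (-1, -1, -3, -2) → π⊥ ≈ (-1.70711, +0.87868); max(|x|,|y|,|x±y|/√2) = 1.82843 > 1.2 ⇒ ∉ W
candidate 2: n = (0, 0, -1, -1) → π⊥ ≈ (-0.70711, +0.29289); max(|x|,|y|,|x±y|/√2) = 0.70711 ≤ 1.2 ⇒ ∈ W
candidate 3: n = (-2, -1, -1, -1) → π⊥ ≈ (-2.00000, -0.41421); max(|x|,|y|,|x±y|/√2) = 2.00000 > 1.2 ⇒ ∉ W
candidate 4: n = (-1, -1, 0, -1) → π⊥ ≈ (-1.00000, -1.41421); max(|x|,|y|,|x±y|/√2) = 1.70711 > 1.2 ⇒ ∉ W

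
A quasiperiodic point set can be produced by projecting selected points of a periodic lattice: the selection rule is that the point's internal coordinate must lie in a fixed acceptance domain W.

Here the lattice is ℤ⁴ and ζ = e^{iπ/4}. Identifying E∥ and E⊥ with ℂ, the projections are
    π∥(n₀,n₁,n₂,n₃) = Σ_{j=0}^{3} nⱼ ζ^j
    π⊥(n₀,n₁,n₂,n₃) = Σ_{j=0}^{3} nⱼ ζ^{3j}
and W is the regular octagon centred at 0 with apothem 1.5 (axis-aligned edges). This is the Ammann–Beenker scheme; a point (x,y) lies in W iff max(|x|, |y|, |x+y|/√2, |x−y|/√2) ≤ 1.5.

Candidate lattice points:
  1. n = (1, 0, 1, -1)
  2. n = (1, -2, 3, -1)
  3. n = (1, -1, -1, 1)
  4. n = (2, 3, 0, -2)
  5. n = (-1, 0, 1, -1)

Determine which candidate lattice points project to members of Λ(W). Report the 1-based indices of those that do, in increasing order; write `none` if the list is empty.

π⊥(n) = n₀ + n₁ζ³ + n₂ζ⁶ + n₃ζ⁹ where ζ = e^{iπ/4}.
#1 (1, 0, 1, -1): internal (0.29289, -1.70711); octagon support 1.70711 vs apothem 1.5 → ∉ W
#2 (1, -2, 3, -1): internal (1.70711, -5.12132); octagon support 5.12132 vs apothem 1.5 → ∉ W
#3 (1, -1, -1, 1): internal (2.41421, 1.00000); octagon support 2.41421 vs apothem 1.5 → ∉ W
#4 (2, 3, 0, -2): internal (-1.53553, 0.70711); octagon support 1.58579 vs apothem 1.5 → ∉ W
#5 (-1, 0, 1, -1): internal (-1.70711, -1.70711); octagon support 2.41421 vs apothem 1.5 → ∉ W

none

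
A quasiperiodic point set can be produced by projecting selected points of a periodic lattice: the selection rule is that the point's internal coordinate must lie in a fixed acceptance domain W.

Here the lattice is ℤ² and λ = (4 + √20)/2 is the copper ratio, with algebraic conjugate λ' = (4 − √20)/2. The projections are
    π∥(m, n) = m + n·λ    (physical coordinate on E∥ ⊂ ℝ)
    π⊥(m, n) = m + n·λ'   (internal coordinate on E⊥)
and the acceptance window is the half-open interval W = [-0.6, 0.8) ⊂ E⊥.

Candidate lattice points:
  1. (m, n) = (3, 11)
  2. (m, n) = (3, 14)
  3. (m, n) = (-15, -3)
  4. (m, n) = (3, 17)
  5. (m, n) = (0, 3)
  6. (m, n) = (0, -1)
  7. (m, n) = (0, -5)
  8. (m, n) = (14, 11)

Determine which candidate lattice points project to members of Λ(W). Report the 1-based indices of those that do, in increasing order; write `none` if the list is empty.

1, 2, 6

Numerically λ ≈ 4.23607 and λ' = −1/λ ≈ -0.23607.
candidate 1: (m,n)=(3,11) → π∥ = 3+11·λ ≈ 49.59675, π⊥ = 3+11·λ' ≈ 0.40325 ∈ [-0.6, 0.8) ⇒ IN Λ
candidate 2: (m,n)=(3,14) → π∥ = 3+14·λ ≈ 62.30495, π⊥ = 3+14·λ' ≈ -0.30495 ∈ [-0.6, 0.8) ⇒ IN Λ
candidate 3: (m,n)=(-15,-3) → π∥ = -15-3·λ ≈ -27.70820, π⊥ = -15-3·λ' ≈ -14.29180 ∉ [-0.6, 0.8) ⇒ out
candidate 4: (m,n)=(3,17) → π∥ = 3+17·λ ≈ 75.01316, π⊥ = 3+17·λ' ≈ -1.01316 ∉ [-0.6, 0.8) ⇒ out
candidate 5: (m,n)=(0,3) → π∥ = 0+3·λ ≈ 12.70820, π⊥ = 0+3·λ' ≈ -0.70820 ∉ [-0.6, 0.8) ⇒ out
candidate 6: (m,n)=(0,-1) → π∥ = 0-1·λ ≈ -4.23607, π⊥ = 0-1·λ' ≈ 0.23607 ∈ [-0.6, 0.8) ⇒ IN Λ
candidate 7: (m,n)=(0,-5) → π∥ = 0-5·λ ≈ -21.18034, π⊥ = 0-5·λ' ≈ 1.18034 ∉ [-0.6, 0.8) ⇒ out
candidate 8: (m,n)=(14,11) → π∥ = 14+11·λ ≈ 60.59675, π⊥ = 14+11·λ' ≈ 11.40325 ∉ [-0.6, 0.8) ⇒ out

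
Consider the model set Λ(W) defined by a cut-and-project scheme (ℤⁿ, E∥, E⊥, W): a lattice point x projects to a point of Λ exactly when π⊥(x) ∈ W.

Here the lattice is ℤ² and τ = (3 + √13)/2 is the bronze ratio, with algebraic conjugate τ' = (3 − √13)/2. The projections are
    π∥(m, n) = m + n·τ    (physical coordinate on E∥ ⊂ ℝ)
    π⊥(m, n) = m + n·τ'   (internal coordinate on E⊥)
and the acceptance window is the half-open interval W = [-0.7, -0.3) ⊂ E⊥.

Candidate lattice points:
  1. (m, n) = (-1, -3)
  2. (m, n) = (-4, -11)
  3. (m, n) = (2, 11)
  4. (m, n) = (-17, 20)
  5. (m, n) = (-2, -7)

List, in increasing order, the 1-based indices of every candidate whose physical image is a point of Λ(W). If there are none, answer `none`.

2

Numerically τ ≈ 3.302776 and τ' = −1/τ ≈ -0.302776.
#1 (-1,-3): internal coord -1 + (-3)·τ' = -0.091673; -0.091673 ∉ [-0.7, -0.3) → out
#2 (-4,-11): internal coord -4 + (-11)·τ' = -0.669468; -0.669468 ∈ [-0.7, -0.3) → IN Λ
#3 (2,11): internal coord 2 + (11)·τ' = -1.330532; -1.330532 ∉ [-0.7, -0.3) → out
#4 (-17,20): internal coord -17 + (20)·τ' = -23.055513; -23.055513 ∉ [-0.7, -0.3) → out
#5 (-2,-7): internal coord -2 + (-7)·τ' = +0.119429; +0.119429 ∉ [-0.7, -0.3) → out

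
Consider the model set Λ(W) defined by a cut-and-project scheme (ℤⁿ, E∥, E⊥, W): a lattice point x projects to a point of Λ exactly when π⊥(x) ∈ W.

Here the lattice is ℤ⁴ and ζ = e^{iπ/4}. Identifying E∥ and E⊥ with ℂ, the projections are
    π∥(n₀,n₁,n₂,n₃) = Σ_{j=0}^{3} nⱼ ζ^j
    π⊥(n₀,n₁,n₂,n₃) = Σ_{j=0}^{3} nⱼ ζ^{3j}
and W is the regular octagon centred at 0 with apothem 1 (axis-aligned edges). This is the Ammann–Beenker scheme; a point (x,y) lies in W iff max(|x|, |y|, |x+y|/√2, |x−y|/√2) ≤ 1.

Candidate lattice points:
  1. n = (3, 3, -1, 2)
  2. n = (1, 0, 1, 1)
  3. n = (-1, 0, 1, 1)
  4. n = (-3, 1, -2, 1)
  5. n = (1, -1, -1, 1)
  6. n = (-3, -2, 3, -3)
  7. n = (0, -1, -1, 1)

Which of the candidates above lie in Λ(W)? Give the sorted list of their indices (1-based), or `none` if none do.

3

Internal map: ζ^{3j} for j=0..3 gives (1,0), (−√2/2,√2/2), (0,−1), (√2/2,√2/2).
#1 (3, 3, -1, 2): internal (2.2929, 4.5355); octagon support 4.8284 vs apothem 1 → ∉ W
#2 (1, 0, 1, 1): internal (1.7071, -0.2929); octagon support 1.7071 vs apothem 1 → ∉ W
#3 (-1, 0, 1, 1): internal (-0.2929, -0.2929); octagon support 0.4142 vs apothem 1 → ∈ W
#4 (-3, 1, -2, 1): internal (-3.0000, 3.4142); octagon support 4.5355 vs apothem 1 → ∉ W
#5 (1, -1, -1, 1): internal (2.4142, 1.0000); octagon support 2.4142 vs apothem 1 → ∉ W
#6 (-3, -2, 3, -3): internal (-3.7071, -6.5355); octagon support 7.2426 vs apothem 1 → ∉ W
#7 (0, -1, -1, 1): internal (1.4142, 1.0000); octagon support 1.7071 vs apothem 1 → ∉ W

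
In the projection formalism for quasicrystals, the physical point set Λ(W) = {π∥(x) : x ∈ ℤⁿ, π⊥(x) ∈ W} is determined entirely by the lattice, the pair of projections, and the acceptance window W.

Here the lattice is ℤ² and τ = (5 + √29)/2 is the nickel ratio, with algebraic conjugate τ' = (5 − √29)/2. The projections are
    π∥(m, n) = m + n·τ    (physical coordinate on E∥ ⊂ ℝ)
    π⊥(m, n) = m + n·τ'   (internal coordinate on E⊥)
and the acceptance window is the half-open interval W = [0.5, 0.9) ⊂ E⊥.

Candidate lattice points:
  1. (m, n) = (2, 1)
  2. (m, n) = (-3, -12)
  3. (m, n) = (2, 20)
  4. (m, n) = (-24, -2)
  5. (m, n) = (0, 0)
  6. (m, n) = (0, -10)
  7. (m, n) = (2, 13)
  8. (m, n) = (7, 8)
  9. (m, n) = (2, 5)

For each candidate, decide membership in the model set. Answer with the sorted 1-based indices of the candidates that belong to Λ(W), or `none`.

τ' = (5−√29)/2 ≈ -0.192582.
candidate 1: (m,n)=(2,1) → π∥ = 2+1·τ ≈ 7.192582, π⊥ = 2+1·τ' ≈ 1.807418 ∉ [0.5, 0.9) ⇒ out
candidate 2: (m,n)=(-3,-12) → π∥ = -3-12·τ ≈ -65.310989, π⊥ = -3-12·τ' ≈ -0.689011 ∉ [0.5, 0.9) ⇒ out
candidate 3: (m,n)=(2,20) → π∥ = 2+20·τ ≈ 105.851648, π⊥ = 2+20·τ' ≈ -1.851648 ∉ [0.5, 0.9) ⇒ out
candidate 4: (m,n)=(-24,-2) → π∥ = -24-2·τ ≈ -34.385165, π⊥ = -24-2·τ' ≈ -23.614835 ∉ [0.5, 0.9) ⇒ out
candidate 5: (m,n)=(0,0) → π∥ = 0+0·τ ≈ 0.000000, π⊥ = 0+0·τ' ≈ 0.000000 ∉ [0.5, 0.9) ⇒ out
candidate 6: (m,n)=(0,-10) → π∥ = 0-10·τ ≈ -51.925824, π⊥ = 0-10·τ' ≈ 1.925824 ∉ [0.5, 0.9) ⇒ out
candidate 7: (m,n)=(2,13) → π∥ = 2+13·τ ≈ 69.503571, π⊥ = 2+13·τ' ≈ -0.503571 ∉ [0.5, 0.9) ⇒ out
candidate 8: (m,n)=(7,8) → π∥ = 7+8·τ ≈ 48.540659, π⊥ = 7+8·τ' ≈ 5.459341 ∉ [0.5, 0.9) ⇒ out
candidate 9: (m,n)=(2,5) → π∥ = 2+5·τ ≈ 27.962912, π⊥ = 2+5·τ' ≈ 1.037088 ∉ [0.5, 0.9) ⇒ out

none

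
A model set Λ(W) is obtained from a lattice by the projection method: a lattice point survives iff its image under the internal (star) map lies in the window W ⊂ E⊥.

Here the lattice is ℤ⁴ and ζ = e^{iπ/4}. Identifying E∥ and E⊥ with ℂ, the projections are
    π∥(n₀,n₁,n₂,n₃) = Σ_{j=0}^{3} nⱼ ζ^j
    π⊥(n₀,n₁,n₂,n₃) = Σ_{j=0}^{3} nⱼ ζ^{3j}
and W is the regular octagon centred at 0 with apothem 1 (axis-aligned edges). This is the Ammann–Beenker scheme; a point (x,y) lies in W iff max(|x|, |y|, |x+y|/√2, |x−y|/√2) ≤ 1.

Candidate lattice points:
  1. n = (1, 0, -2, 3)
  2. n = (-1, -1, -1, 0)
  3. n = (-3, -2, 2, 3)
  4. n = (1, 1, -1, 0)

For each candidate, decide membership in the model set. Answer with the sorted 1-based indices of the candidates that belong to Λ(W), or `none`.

π⊥(n) = n₀ + n₁ζ³ + n₂ζ⁶ + n₃ζ⁹ where ζ = e^{iπ/4}.
candidate 1: n = (1, 0, -2, 3) → π⊥ ≈ (+3.12132, +4.12132); max(|x|,|y|,|x±y|/√2) = 5.12132 > 1 ⇒ ∉ W
candidate 2: n = (-1, -1, -1, 0) → π⊥ ≈ (-0.29289, +0.29289); max(|x|,|y|,|x±y|/√2) = 0.41421 ≤ 1 ⇒ ∈ W
candidate 3: n = (-3, -2, 2, 3) → π⊥ ≈ (+0.53553, -1.29289); max(|x|,|y|,|x±y|/√2) = 1.29289 > 1 ⇒ ∉ W
candidate 4: n = (1, 1, -1, 0) → π⊥ ≈ (+0.29289, +1.70711); max(|x|,|y|,|x±y|/√2) = 1.70711 > 1 ⇒ ∉ W

2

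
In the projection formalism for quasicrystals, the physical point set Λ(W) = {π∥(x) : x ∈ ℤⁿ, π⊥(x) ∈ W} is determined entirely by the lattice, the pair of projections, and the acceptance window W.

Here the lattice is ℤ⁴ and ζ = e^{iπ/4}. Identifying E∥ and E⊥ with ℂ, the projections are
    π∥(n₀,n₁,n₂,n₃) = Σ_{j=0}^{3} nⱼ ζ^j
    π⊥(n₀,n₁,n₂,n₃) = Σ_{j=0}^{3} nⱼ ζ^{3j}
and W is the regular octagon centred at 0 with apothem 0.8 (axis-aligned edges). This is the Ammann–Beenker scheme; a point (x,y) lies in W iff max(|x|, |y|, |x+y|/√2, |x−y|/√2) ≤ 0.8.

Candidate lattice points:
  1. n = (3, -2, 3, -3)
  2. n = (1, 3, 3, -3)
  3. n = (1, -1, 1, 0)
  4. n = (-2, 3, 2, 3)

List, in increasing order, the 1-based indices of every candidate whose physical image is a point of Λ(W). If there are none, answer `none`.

none

Internal map: ζ^{3j} for j=0..3 gives (1,0), (−√2/2,√2/2), (0,−1), (√2/2,√2/2).
candidate 1: n = (3, -2, 3, -3) → π⊥ ≈ (+2.292893, -6.535534); max(|x|,|y|,|x±y|/√2) = 6.535534 > 0.8 ⇒ ∉ W
candidate 2: n = (1, 3, 3, -3) → π⊥ ≈ (-3.242641, -3.000000); max(|x|,|y|,|x±y|/√2) = 4.414214 > 0.8 ⇒ ∉ W
candidate 3: n = (1, -1, 1, 0) → π⊥ ≈ (+1.707107, -1.707107); max(|x|,|y|,|x±y|/√2) = 2.414214 > 0.8 ⇒ ∉ W
candidate 4: n = (-2, 3, 2, 3) → π⊥ ≈ (-2.000000, +2.242641); max(|x|,|y|,|x±y|/√2) = 3.000000 > 0.8 ⇒ ∉ W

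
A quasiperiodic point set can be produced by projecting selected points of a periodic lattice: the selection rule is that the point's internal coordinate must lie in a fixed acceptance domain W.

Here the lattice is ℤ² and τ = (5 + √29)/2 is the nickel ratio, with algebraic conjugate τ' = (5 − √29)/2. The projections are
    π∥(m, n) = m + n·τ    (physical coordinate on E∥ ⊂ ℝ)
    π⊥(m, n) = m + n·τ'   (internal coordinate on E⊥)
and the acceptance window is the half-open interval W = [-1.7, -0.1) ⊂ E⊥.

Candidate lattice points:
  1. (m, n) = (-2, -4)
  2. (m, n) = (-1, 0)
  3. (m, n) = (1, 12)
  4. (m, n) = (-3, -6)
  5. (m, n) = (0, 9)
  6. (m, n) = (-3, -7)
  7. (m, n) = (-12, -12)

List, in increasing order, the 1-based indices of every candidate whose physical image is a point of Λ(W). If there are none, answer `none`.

Numerically τ ≈ 5.192582 and τ' = −1/τ ≈ -0.192582.
[1] lift (-2,-4): star map gives -1.229670; window check -1.7 ≤ -1.229670 < -0.1 is true → IN Λ
[2] lift (-1,0): star map gives -1.000000; window check -1.7 ≤ -1.000000 < -0.1 is true → IN Λ
[3] lift (1,12): star map gives -1.310989; window check -1.7 ≤ -1.310989 < -0.1 is true → IN Λ
[4] lift (-3,-6): star map gives -1.844506; window check -1.7 ≤ -1.844506 < -0.1 is false → out
[5] lift (0,9): star map gives -1.733242; window check -1.7 ≤ -1.733242 < -0.1 is false → out
[6] lift (-3,-7): star map gives -1.651923; window check -1.7 ≤ -1.651923 < -0.1 is true → IN Λ
[7] lift (-12,-12): star map gives -9.689011; window check -1.7 ≤ -9.689011 < -0.1 is false → out

1, 2, 3, 6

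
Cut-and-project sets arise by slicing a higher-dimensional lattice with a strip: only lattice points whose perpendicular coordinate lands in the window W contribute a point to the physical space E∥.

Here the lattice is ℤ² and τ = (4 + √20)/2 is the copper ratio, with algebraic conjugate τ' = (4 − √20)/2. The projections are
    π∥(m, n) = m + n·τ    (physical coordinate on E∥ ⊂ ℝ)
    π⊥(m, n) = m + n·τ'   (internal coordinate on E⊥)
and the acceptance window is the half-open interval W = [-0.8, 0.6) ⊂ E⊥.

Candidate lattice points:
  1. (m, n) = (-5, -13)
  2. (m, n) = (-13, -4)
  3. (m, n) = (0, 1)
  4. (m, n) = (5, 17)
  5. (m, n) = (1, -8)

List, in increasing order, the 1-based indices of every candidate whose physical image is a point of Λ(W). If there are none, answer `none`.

3

τ' = (4−√20)/2 ≈ -0.236068.
candidate 1: (m,n)=(-5,-13) → π∥ = -5-13·τ ≈ -60.068884, π⊥ = -5-13·τ' ≈ -1.931116 ∉ [-0.8, 0.6) ⇒ out
candidate 2: (m,n)=(-13,-4) → π∥ = -13-4·τ ≈ -29.944272, π⊥ = -13-4·τ' ≈ -12.055728 ∉ [-0.8, 0.6) ⇒ out
candidate 3: (m,n)=(0,1) → π∥ = 0+1·τ ≈ 4.236068, π⊥ = 0+1·τ' ≈ -0.236068 ∈ [-0.8, 0.6) ⇒ IN Λ
candidate 4: (m,n)=(5,17) → π∥ = 5+17·τ ≈ 77.013156, π⊥ = 5+17·τ' ≈ 0.986844 ∉ [-0.8, 0.6) ⇒ out
candidate 5: (m,n)=(1,-8) → π∥ = 1-8·τ ≈ -32.888544, π⊥ = 1-8·τ' ≈ 2.888544 ∉ [-0.8, 0.6) ⇒ out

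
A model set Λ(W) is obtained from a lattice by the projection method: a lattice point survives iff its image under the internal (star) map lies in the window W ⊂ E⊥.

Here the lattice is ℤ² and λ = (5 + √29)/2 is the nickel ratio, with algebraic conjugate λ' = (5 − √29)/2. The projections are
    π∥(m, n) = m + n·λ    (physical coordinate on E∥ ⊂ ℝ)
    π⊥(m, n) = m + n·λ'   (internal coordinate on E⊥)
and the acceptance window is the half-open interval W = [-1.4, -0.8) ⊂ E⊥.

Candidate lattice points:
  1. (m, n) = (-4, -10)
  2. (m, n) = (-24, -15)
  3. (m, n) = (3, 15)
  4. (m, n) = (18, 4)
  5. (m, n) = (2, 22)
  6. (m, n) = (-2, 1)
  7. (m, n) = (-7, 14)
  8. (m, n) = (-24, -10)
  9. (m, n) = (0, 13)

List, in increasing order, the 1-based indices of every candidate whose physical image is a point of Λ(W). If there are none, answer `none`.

λ' = (5−√29)/2 ≈ -0.192582.
candidate 1: (m,n)=(-4,-10) → π∥ = -4-10·λ ≈ -55.925824, π⊥ = -4-10·λ' ≈ -2.074176 ∉ [-1.4, -0.8) ⇒ out
candidate 2: (m,n)=(-24,-15) → π∥ = -24-15·λ ≈ -101.888736, π⊥ = -24-15·λ' ≈ -21.111264 ∉ [-1.4, -0.8) ⇒ out
candidate 3: (m,n)=(3,15) → π∥ = 3+15·λ ≈ 80.888736, π⊥ = 3+15·λ' ≈ 0.111264 ∉ [-1.4, -0.8) ⇒ out
candidate 4: (m,n)=(18,4) → π∥ = 18+4·λ ≈ 38.770330, π⊥ = 18+4·λ' ≈ 17.229670 ∉ [-1.4, -0.8) ⇒ out
candidate 5: (m,n)=(2,22) → π∥ = 2+22·λ ≈ 116.236813, π⊥ = 2+22·λ' ≈ -2.236813 ∉ [-1.4, -0.8) ⇒ out
candidate 6: (m,n)=(-2,1) → π∥ = -2+1·λ ≈ 3.192582, π⊥ = -2+1·λ' ≈ -2.192582 ∉ [-1.4, -0.8) ⇒ out
candidate 7: (m,n)=(-7,14) → π∥ = -7+14·λ ≈ 65.696154, π⊥ = -7+14·λ' ≈ -9.696154 ∉ [-1.4, -0.8) ⇒ out
candidate 8: (m,n)=(-24,-10) → π∥ = -24-10·λ ≈ -75.925824, π⊥ = -24-10·λ' ≈ -22.074176 ∉ [-1.4, -0.8) ⇒ out
candidate 9: (m,n)=(0,13) → π∥ = 0+13·λ ≈ 67.503571, π⊥ = 0+13·λ' ≈ -2.503571 ∉ [-1.4, -0.8) ⇒ out

none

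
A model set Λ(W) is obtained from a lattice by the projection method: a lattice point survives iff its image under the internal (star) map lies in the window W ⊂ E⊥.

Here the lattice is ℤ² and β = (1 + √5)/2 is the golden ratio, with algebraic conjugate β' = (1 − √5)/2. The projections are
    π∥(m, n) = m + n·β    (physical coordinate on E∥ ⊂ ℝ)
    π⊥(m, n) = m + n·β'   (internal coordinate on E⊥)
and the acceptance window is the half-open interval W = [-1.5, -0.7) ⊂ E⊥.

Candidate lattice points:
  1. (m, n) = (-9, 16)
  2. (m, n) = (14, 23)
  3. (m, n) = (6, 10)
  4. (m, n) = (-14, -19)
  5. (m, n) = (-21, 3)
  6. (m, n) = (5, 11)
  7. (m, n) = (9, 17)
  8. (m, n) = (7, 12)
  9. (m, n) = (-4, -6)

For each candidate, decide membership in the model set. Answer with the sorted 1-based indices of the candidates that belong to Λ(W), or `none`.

none

Compute β' = (1−√5)/2 = -0.618034, so π⊥(m,n) = m -0.618034·n.
candidate 1: (m,n)=(-9,16) → π∥ = -9+16·β ≈ 16.888544, π⊥ = -9+16·β' ≈ -18.888544 ∉ [-1.5, -0.7) ⇒ out
candidate 2: (m,n)=(14,23) → π∥ = 14+23·β ≈ 51.214782, π⊥ = 14+23·β' ≈ -0.214782 ∉ [-1.5, -0.7) ⇒ out
candidate 3: (m,n)=(6,10) → π∥ = 6+10·β ≈ 22.180340, π⊥ = 6+10·β' ≈ -0.180340 ∉ [-1.5, -0.7) ⇒ out
candidate 4: (m,n)=(-14,-19) → π∥ = -14-19·β ≈ -44.742646, π⊥ = -14-19·β' ≈ -2.257354 ∉ [-1.5, -0.7) ⇒ out
candidate 5: (m,n)=(-21,3) → π∥ = -21+3·β ≈ -16.145898, π⊥ = -21+3·β' ≈ -22.854102 ∉ [-1.5, -0.7) ⇒ out
candidate 6: (m,n)=(5,11) → π∥ = 5+11·β ≈ 22.798374, π⊥ = 5+11·β' ≈ -1.798374 ∉ [-1.5, -0.7) ⇒ out
candidate 7: (m,n)=(9,17) → π∥ = 9+17·β ≈ 36.506578, π⊥ = 9+17·β' ≈ -1.506578 ∉ [-1.5, -0.7) ⇒ out
candidate 8: (m,n)=(7,12) → π∥ = 7+12·β ≈ 26.416408, π⊥ = 7+12·β' ≈ -0.416408 ∉ [-1.5, -0.7) ⇒ out
candidate 9: (m,n)=(-4,-6) → π∥ = -4-6·β ≈ -13.708204, π⊥ = -4-6·β' ≈ -0.291796 ∉ [-1.5, -0.7) ⇒ out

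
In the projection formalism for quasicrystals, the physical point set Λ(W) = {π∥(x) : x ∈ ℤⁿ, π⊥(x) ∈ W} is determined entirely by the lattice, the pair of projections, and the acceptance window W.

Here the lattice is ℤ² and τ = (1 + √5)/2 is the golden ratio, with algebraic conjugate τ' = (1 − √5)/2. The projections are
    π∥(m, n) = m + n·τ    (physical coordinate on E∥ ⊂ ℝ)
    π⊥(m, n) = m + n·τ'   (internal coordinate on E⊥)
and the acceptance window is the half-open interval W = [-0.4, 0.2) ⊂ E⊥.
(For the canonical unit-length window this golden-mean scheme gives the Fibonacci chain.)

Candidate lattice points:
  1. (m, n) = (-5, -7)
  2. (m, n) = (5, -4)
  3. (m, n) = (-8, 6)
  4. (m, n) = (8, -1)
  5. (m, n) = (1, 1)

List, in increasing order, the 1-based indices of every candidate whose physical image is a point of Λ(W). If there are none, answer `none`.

Numerically τ ≈ 1.61803 and τ' = −1/τ ≈ -0.61803.
candidate 1: (m,n)=(-5,-7) → π∥ = -5-7·τ ≈ -16.32624, π⊥ = -5-7·τ' ≈ -0.67376 ∉ [-0.4, 0.2) ⇒ out
candidate 2: (m,n)=(5,-4) → π∥ = 5-4·τ ≈ -1.47214, π⊥ = 5-4·τ' ≈ 7.47214 ∉ [-0.4, 0.2) ⇒ out
candidate 3: (m,n)=(-8,6) → π∥ = -8+6·τ ≈ 1.70820, π⊥ = -8+6·τ' ≈ -11.70820 ∉ [-0.4, 0.2) ⇒ out
candidate 4: (m,n)=(8,-1) → π∥ = 8-1·τ ≈ 6.38197, π⊥ = 8-1·τ' ≈ 8.61803 ∉ [-0.4, 0.2) ⇒ out
candidate 5: (m,n)=(1,1) → π∥ = 1+1·τ ≈ 2.61803, π⊥ = 1+1·τ' ≈ 0.38197 ∉ [-0.4, 0.2) ⇒ out

none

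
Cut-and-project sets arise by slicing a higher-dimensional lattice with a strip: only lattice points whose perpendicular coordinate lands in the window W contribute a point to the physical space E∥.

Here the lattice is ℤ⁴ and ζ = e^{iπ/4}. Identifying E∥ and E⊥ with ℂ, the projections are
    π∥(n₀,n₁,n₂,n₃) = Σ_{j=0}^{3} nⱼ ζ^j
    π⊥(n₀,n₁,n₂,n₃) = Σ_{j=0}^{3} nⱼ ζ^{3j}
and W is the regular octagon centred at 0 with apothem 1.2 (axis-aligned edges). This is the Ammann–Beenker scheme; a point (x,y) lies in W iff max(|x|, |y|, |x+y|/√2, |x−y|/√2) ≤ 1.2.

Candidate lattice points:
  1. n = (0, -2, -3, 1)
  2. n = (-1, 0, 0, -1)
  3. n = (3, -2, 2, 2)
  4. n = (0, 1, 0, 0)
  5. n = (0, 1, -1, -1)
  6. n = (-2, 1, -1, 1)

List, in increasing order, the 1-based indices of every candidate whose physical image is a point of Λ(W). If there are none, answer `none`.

4

With ζ = e^{iπ/4} the internal vectors are ζ^0,ζ^3,ζ^6,ζ^9.
candidate 1: n = (0, -2, -3, 1) → π⊥ ≈ (+2.1213, +2.2929); max(|x|,|y|,|x±y|/√2) = 3.1213 > 1.2 ⇒ ∉ W
candidate 2: n = (-1, 0, 0, -1) → π⊥ ≈ (-1.7071, -0.7071); max(|x|,|y|,|x±y|/√2) = 1.7071 > 1.2 ⇒ ∉ W
candidate 3: n = (3, -2, 2, 2) → π⊥ ≈ (+5.8284, -2.0000); max(|x|,|y|,|x±y|/√2) = 5.8284 > 1.2 ⇒ ∉ W
candidate 4: n = (0, 1, 0, 0) → π⊥ ≈ (-0.7071, +0.7071); max(|x|,|y|,|x±y|/√2) = 1.0000 ≤ 1.2 ⇒ ∈ W
candidate 5: n = (0, 1, -1, -1) → π⊥ ≈ (-1.4142, +1.0000); max(|x|,|y|,|x±y|/√2) = 1.7071 > 1.2 ⇒ ∉ W
candidate 6: n = (-2, 1, -1, 1) → π⊥ ≈ (-2.0000, +2.4142); max(|x|,|y|,|x±y|/√2) = 3.1213 > 1.2 ⇒ ∉ W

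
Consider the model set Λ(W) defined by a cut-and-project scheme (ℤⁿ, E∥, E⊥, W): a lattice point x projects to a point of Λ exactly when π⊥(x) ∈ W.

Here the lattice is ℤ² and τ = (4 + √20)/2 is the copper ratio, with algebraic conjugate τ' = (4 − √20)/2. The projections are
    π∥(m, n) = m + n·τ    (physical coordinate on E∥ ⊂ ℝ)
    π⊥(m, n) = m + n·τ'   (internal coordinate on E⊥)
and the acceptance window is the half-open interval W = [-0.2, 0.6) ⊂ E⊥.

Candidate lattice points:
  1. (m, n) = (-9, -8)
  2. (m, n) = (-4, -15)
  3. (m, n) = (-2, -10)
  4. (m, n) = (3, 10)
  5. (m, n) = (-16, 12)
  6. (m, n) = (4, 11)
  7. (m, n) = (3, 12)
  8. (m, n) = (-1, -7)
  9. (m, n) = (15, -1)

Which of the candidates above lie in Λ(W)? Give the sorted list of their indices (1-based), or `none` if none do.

3, 7

Compute τ' = (4−√20)/2 = -0.23607, so π⊥(m,n) = m -0.23607·n.
[1] lift (-9,-8): star map gives -7.11146; window check -0.2 ≤ -7.11146 < 0.6 is false → out
[2] lift (-4,-15): star map gives -0.45898; window check -0.2 ≤ -0.45898 < 0.6 is false → out
[3] lift (-2,-10): star map gives 0.36068; window check -0.2 ≤ 0.36068 < 0.6 is true → IN Λ
[4] lift (3,10): star map gives 0.63932; window check -0.2 ≤ 0.63932 < 0.6 is false → out
[5] lift (-16,12): star map gives -18.83282; window check -0.2 ≤ -18.83282 < 0.6 is false → out
[6] lift (4,11): star map gives 1.40325; window check -0.2 ≤ 1.40325 < 0.6 is false → out
[7] lift (3,12): star map gives 0.16718; window check -0.2 ≤ 0.16718 < 0.6 is true → IN Λ
[8] lift (-1,-7): star map gives 0.65248; window check -0.2 ≤ 0.65248 < 0.6 is false → out
[9] lift (15,-1): star map gives 15.23607; window check -0.2 ≤ 15.23607 < 0.6 is false → out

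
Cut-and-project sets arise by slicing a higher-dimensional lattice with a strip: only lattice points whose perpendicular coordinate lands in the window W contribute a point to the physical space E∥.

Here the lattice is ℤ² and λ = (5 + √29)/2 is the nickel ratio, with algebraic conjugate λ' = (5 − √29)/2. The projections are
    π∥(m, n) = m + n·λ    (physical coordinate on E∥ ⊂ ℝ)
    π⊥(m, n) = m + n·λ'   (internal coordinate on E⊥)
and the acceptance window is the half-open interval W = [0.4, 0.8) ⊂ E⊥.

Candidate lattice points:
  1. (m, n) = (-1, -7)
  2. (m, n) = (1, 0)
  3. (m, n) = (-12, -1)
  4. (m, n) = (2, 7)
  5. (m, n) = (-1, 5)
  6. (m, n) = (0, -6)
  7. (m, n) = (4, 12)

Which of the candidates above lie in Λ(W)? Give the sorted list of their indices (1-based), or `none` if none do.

4

λ' = (5−√29)/2 ≈ -0.19258.
candidate 1: (m,n)=(-1,-7) → π∥ = -1-7·λ ≈ -37.34808, π⊥ = -1-7·λ' ≈ 0.34808 ∉ [0.4, 0.8) ⇒ out
candidate 2: (m,n)=(1,0) → π∥ = 1+0·λ ≈ 1.00000, π⊥ = 1+0·λ' ≈ 1.00000 ∉ [0.4, 0.8) ⇒ out
candidate 3: (m,n)=(-12,-1) → π∥ = -12-1·λ ≈ -17.19258, π⊥ = -12-1·λ' ≈ -11.80742 ∉ [0.4, 0.8) ⇒ out
candidate 4: (m,n)=(2,7) → π∥ = 2+7·λ ≈ 38.34808, π⊥ = 2+7·λ' ≈ 0.65192 ∈ [0.4, 0.8) ⇒ IN Λ
candidate 5: (m,n)=(-1,5) → π∥ = -1+5·λ ≈ 24.96291, π⊥ = -1+5·λ' ≈ -1.96291 ∉ [0.4, 0.8) ⇒ out
candidate 6: (m,n)=(0,-6) → π∥ = 0-6·λ ≈ -31.15549, π⊥ = 0-6·λ' ≈ 1.15549 ∉ [0.4, 0.8) ⇒ out
candidate 7: (m,n)=(4,12) → π∥ = 4+12·λ ≈ 66.31099, π⊥ = 4+12·λ' ≈ 1.68901 ∉ [0.4, 0.8) ⇒ out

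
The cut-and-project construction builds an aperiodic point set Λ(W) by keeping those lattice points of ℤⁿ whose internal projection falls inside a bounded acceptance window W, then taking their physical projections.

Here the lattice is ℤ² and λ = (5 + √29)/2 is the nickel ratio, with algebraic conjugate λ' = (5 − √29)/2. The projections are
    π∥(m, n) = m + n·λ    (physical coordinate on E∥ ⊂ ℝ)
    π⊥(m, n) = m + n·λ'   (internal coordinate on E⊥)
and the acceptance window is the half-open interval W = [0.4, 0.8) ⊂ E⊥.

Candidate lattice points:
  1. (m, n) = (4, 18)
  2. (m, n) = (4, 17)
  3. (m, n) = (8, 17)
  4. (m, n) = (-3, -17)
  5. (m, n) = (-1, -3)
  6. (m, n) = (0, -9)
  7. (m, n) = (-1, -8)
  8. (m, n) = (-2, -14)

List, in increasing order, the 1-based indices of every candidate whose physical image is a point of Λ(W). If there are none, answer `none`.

1, 2, 7, 8

Compute λ' = (5−√29)/2 = -0.19258, so π⊥(m,n) = m -0.19258·n.
candidate 1: (m,n)=(4,18) → π∥ = 4+18·λ ≈ 97.46648, π⊥ = 4+18·λ' ≈ 0.53352 ∈ [0.4, 0.8) ⇒ IN Λ
candidate 2: (m,n)=(4,17) → π∥ = 4+17·λ ≈ 92.27390, π⊥ = 4+17·λ' ≈ 0.72610 ∈ [0.4, 0.8) ⇒ IN Λ
candidate 3: (m,n)=(8,17) → π∥ = 8+17·λ ≈ 96.27390, π⊥ = 8+17·λ' ≈ 4.72610 ∉ [0.4, 0.8) ⇒ out
candidate 4: (m,n)=(-3,-17) → π∥ = -3-17·λ ≈ -91.27390, π⊥ = -3-17·λ' ≈ 0.27390 ∉ [0.4, 0.8) ⇒ out
candidate 5: (m,n)=(-1,-3) → π∥ = -1-3·λ ≈ -16.57775, π⊥ = -1-3·λ' ≈ -0.42225 ∉ [0.4, 0.8) ⇒ out
candidate 6: (m,n)=(0,-9) → π∥ = 0-9·λ ≈ -46.73324, π⊥ = 0-9·λ' ≈ 1.73324 ∉ [0.4, 0.8) ⇒ out
candidate 7: (m,n)=(-1,-8) → π∥ = -1-8·λ ≈ -42.54066, π⊥ = -1-8·λ' ≈ 0.54066 ∈ [0.4, 0.8) ⇒ IN Λ
candidate 8: (m,n)=(-2,-14) → π∥ = -2-14·λ ≈ -74.69615, π⊥ = -2-14·λ' ≈ 0.69615 ∈ [0.4, 0.8) ⇒ IN Λ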